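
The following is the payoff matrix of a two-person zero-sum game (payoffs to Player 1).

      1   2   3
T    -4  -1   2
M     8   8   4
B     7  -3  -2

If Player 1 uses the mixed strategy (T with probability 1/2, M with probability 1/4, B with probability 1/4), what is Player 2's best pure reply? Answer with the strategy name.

If Player 2 plays 1, Player 1's expected payoff is (1/2)·(-4) + (1/4)·8 + (1/4)·7 = 7/4.
If Player 2 plays 2, Player 1's expected payoff is (1/2)·(-1) + (1/4)·8 + (1/4)·(-3) = 3/4.
If Player 2 plays 3, Player 1's expected payoff is (1/2)·2 + (1/4)·4 + (1/4)·(-2) = 3/2.
Player 2 minimizes Player 1's payoff; the smallest is 3/4, so the best response is 2.

2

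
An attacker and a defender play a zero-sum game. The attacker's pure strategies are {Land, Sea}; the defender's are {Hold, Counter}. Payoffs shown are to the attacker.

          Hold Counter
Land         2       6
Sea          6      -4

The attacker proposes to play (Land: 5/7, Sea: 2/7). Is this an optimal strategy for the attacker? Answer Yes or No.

Yes

Against Hold this mix gives (5/7)·2 + (2/7)·6 = 22/7.
Against Counter this mix gives (5/7)·6 + (2/7)·(-4) = 22/7.
All of the defender's active replies (Hold, Counter) yield 22/7, and no column does worse for the attacker. The mix makes the defender indifferent and guarantees 22/7, so it is optimal.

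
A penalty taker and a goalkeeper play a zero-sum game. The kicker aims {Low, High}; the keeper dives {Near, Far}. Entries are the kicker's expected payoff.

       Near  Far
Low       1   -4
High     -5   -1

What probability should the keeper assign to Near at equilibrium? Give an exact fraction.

1/3

Row minima: Low → -4, High → -5; maximin = -4.
Column maxima: Near → 1, Far → -1; minimax = -1.
-4 ≠ -1, so there is no saddle point; optimal play is mixed.
Let the kicker play Low with probability p. Expected payoff against Near: 1p + (-5)(1−p) = 6p − 5; against Far: (-4)p + (-1)(1−p) = −3p − 1.
Setting these equal: 6p − 5 = −3p − 1 ⇒ 9p = 4 ⇒ p = 4/9, and the value is (6)·(4/9) − 5 = -7/3.
For the keeper: with q = P(Near), equating Low's and High's payoffs gives 5q − 4 = −4q − 1 ⇒ q = 1/3.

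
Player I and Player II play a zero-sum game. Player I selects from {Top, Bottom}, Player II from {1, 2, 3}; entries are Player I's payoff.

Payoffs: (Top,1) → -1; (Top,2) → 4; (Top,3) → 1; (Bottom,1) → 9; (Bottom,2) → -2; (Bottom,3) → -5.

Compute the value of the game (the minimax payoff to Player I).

1/4

Row minima: Top → -1, Bottom → -5; maximin = -1.
Column maxima: 1 → 9, 2 → 4, 3 → 1; minimax = 1.
-1 ≠ 1, so there is no saddle point; optimal play is mixed.
2 is strictly dominated by 3 (it gives Player I strictly more in every row), so Player II never plays it.
On the remaining 2×2 (Top, Bottom vs 1, 3):
Let Player I play Top with probability p. Expected payoff against 1: (-1)p + 9(1−p) = −10p + 9; against 3: 1p + (-5)(1−p) = 6p − 5.
Setting these equal: −10p + 9 = 6p − 5 ⇒ −16p = -14 ⇒ p = 7/8, and the value is (-10)·(7/8) + 9 = 1/4.
For Player II: with q = P(1), equating Top's and Bottom's payoffs gives −2q + 1 = 14q − 5 ⇒ q = 3/8.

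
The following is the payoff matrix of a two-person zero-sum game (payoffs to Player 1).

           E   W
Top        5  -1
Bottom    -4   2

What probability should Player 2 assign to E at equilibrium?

1/4

Row minima: Top → -1, Bottom → -4; maximin = -1.
Column maxima: E → 5, W → 2; minimax = 2.
-1 ≠ 2, so there is no saddle point; optimal play is mixed.
Let Player 1 play Top with probability p. Expected payoff against E: 5p + (-4)(1−p) = 9p − 4; against W: (-1)p + 2(1−p) = −3p + 2.
Setting these equal: 9p − 4 = −3p + 2 ⇒ 12p = 6 ⇒ p = 1/2, and the value is (9)·(1/2) − 4 = 1/2.
For Player 2: with q = P(E), equating Top's and Bottom's payoffs gives 6q − 1 = −6q + 2 ⇒ q = 1/4.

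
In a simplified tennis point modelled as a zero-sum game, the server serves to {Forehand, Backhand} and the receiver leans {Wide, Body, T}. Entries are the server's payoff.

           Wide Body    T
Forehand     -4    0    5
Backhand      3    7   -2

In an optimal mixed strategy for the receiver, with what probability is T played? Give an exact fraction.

1/2

Row minima: Forehand → -4, Backhand → -2; maximin = -2.
Column maxima: Wide → 3, Body → 7, T → 5; minimax = 3.
-2 ≠ 3, so there is no saddle point; optimal play is mixed.
Body is strictly dominated by Wide (it gives the server strictly more in every row), so the receiver never plays it.
On the remaining 2×2 (Forehand, Backhand vs Wide, T):
Let the server play Forehand with probability p. Expected payoff against Wide: (-4)p + 3(1−p) = −7p + 3; against T: 5p + (-2)(1−p) = 7p − 2.
Setting these equal: −7p + 3 = 7p − 2 ⇒ −14p = -5 ⇒ p = 5/14, and the value is (-7)·(5/14) + 3 = 1/2.
For the receiver: with q = P(Wide), equating Forehand's and Backhand's payoffs gives −9q + 5 = 5q − 2 ⇒ q = 1/2.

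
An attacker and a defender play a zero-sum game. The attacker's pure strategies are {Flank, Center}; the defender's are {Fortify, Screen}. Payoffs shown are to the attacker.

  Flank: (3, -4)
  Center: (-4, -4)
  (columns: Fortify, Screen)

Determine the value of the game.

Row minima: Flank → -4, Center → -4; maximin = -4.
Column maxima: Fortify → 3, Screen → -4; minimax = -4.
Since maximin = minimax = -4, there is a saddle point and the value is -4.

-4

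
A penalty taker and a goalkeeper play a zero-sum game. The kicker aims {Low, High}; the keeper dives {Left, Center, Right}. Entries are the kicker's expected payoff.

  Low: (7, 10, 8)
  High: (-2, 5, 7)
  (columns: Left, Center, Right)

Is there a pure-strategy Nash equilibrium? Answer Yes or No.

Yes

Row minima: Low → 7, High → -2; maximin = 7.
Column maxima: Left → 7, Center → 10, Right → 8; minimax = 7.
maximin = minimax = 7, so a saddle point exists.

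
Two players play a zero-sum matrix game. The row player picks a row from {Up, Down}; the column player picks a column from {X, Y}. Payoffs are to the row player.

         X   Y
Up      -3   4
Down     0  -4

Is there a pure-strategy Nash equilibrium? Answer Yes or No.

Row minima: Up → -3, Down → -4; maximin = -3.
Column maxima: X → 0, Y → 4; minimax = 0.
-3 ≠ 0, so no pure-strategy equilibrium exists.

No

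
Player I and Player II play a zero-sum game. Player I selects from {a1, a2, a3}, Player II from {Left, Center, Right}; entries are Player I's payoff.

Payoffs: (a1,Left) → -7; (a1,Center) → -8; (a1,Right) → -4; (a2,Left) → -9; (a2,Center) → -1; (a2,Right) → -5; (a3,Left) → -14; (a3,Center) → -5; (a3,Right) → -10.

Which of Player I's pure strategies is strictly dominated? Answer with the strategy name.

a3

a2 gives a strictly higher payoff than a3 against every column: -9 > -14, -1 > -5, -5 > -10.
So a3 is strictly dominated and Player I never plays it.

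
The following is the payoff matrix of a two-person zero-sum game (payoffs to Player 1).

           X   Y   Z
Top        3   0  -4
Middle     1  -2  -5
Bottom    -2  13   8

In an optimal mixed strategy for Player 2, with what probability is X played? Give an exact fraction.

Row minima: Top → -4, Middle → -5, Bottom → -2; maximin = -2.
Column maxima: X → 3, Y → 13, Z → 8; minimax = 3.
-2 ≠ 3, so there is no saddle point; optimal play is mixed.
Middle is strictly dominated by Top, so Player 1 never plays it.
Y is strictly dominated by Z (it gives Player 1 strictly more in every row), so Player 2 never plays it.
On the remaining 2×2 (Top, Bottom vs X, Z):
Let Player 1 play Top with probability p. Expected payoff against X: 3p + (-2)(1−p) = 5p − 2; against Z: (-4)p + 8(1−p) = −12p + 8.
Setting these equal: 5p − 2 = −12p + 8 ⇒ 17p = 10 ⇒ p = 10/17, and the value is (5)·(10/17) − 2 = 16/17.
For Player 2: with q = P(X), equating Top's and Bottom's payoffs gives 7q − 4 = −10q + 8 ⇒ q = 12/17.

12/17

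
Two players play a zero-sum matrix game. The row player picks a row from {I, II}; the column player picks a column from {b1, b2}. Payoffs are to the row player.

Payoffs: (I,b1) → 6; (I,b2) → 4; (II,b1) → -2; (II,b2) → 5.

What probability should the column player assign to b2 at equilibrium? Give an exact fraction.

8/9

Row minima: I → 4, II → -2; maximin = 4.
Column maxima: b1 → 6, b2 → 5; minimax = 5.
4 ≠ 5, so there is no saddle point; optimal play is mixed.
Let the row player play I with probability p. Expected payoff against b1: 6p + (-2)(1−p) = 8p − 2; against b2: 4p + 5(1−p) = −p + 5.
Setting these equal: 8p − 2 = −p + 5 ⇒ 9p = 7 ⇒ p = 7/9, and the value is (8)·(7/9) − 2 = 38/9.
For the column player: with q = P(b1), equating I's and II's payoffs gives 2q + 4 = −7q + 5 ⇒ q = 1/9.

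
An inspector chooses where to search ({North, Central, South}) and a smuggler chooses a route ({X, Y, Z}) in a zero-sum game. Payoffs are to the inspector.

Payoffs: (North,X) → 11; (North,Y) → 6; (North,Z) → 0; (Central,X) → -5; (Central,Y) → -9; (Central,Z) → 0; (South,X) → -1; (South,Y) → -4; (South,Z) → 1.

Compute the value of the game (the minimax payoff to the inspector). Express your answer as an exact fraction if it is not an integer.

6/11

Row minima: North → 0, Central → -9, South → -4; maximin = 0.
Column maxima: X → 11, Y → 6, Z → 1; minimax = 1.
0 ≠ 1, so there is no saddle point; optimal play is mixed.
Central is strictly dominated by South, so the inspector never plays it.
X is strictly dominated by Y (it gives the inspector strictly more in every row), so the smuggler never plays it.
On the remaining 2×2 (North, South vs Y, Z):
Let the inspector play North with probability p. Expected payoff against Y: 6p + (-4)(1−p) = 10p − 4; against Z: 0p + 1(1−p) = −p + 1.
Setting these equal: 10p − 4 = −p + 1 ⇒ 11p = 5 ⇒ p = 5/11, and the value is (10)·(5/11) − 4 = 6/11.
For the smuggler: with q = P(Y), equating North's and South's payoffs gives 6q = −5q + 1 ⇒ q = 1/11.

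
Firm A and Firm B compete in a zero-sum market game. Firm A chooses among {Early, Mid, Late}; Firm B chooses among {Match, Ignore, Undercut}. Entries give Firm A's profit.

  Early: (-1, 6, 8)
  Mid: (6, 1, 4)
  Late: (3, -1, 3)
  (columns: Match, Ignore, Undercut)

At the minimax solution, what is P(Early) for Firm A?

Row minima: Early → -1, Mid → 1, Late → -1; maximin = 1.
Column maxima: Match → 6, Ignore → 6, Undercut → 8; minimax = 6.
1 ≠ 6, so there is no saddle point; optimal play is mixed.
Late is strictly dominated by Mid, so Firm A never plays it.
Undercut is strictly dominated by Ignore (it gives Firm A strictly more in every row), so Firm B never plays it.
On the remaining 2×2 (Early, Mid vs Match, Ignore):
Let Firm A play Early with probability p. Expected payoff against Match: (-1)p + 6(1−p) = −7p + 6; against Ignore: 6p + 1(1−p) = 5p + 1.
Setting these equal: −7p + 6 = 5p + 1 ⇒ −12p = -5 ⇒ p = 5/12, and the value is (-7)·(5/12) + 6 = 37/12.
For Firm B: with q = P(Match), equating Early's and Mid's payoffs gives −7q + 6 = 5q + 1 ⇒ q = 5/12.

5/12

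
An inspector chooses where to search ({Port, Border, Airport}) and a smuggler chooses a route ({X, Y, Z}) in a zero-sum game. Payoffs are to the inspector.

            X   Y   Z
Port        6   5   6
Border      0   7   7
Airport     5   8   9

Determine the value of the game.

Row minima: Port → 5, Border → 0, Airport → 5; maximin = 5.
Column maxima: X → 6, Y → 8, Z → 9; minimax = 6.
5 ≠ 6, so there is no saddle point; optimal play is mixed.
Border is strictly dominated by Airport, so the inspector never plays it.
With Border eliminated, Z is strictly dominated by Y (it gives the inspector strictly more in every remaining row), so the smuggler never plays it.
On the remaining 2×2 (Port, Airport vs X, Y):
Let the inspector play Port with probability p. Expected payoff against X: 6p + 5(1−p) = p + 5; against Y: 5p + 8(1−p) = −3p + 8.
Setting these equal: p + 5 = −3p + 8 ⇒ 4p = 3 ⇒ p = 3/4, and the value is (1)·(3/4) + 5 = 23/4.
For the smuggler: with q = P(X), equating Port's and Airport's payoffs gives q + 5 = −3q + 8 ⇒ q = 3/4.

23/4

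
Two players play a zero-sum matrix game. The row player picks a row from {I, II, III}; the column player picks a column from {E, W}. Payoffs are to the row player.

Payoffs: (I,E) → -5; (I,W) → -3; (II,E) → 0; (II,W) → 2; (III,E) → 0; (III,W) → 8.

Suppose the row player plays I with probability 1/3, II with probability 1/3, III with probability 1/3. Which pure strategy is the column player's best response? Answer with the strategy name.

If the column player plays E, the row player's expected payoff is (1/3)·(-5) + (1/3)·0 + (1/3)·0 = -5/3.
If the column player plays W, the row player's expected payoff is (1/3)·(-3) + (1/3)·2 + (1/3)·8 = 7/3.
The column player minimizes the row player's payoff; the smallest is -5/3, so the best response is E.

E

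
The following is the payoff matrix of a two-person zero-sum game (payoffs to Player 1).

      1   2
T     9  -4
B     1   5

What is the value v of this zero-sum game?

Row minima: T → -4, B → 1; maximin = 1.
Column maxima: 1 → 9, 2 → 5; minimax = 5.
1 ≠ 5, so there is no saddle point; optimal play is mixed.
Let Player 1 play T with probability p. Expected payoff against 1: 9p + 1(1−p) = 8p + 1; against 2: (-4)p + 5(1−p) = −9p + 5.
Setting these equal: 8p + 1 = −9p + 5 ⇒ 17p = 4 ⇒ p = 4/17, and the value is (8)·(4/17) + 1 = 49/17.
For Player 2: with q = P(1), equating T's and B's payoffs gives 13q − 4 = −4q + 5 ⇒ q = 9/17.

49/17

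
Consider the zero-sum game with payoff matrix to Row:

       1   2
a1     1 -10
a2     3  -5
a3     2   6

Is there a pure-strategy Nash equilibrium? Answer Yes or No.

No

Row minima: a1 → -10, a2 → -5, a3 → 2; maximin = 2.
Column maxima: 1 → 3, 2 → 6; minimax = 3.
2 ≠ 3, so no pure-strategy equilibrium exists.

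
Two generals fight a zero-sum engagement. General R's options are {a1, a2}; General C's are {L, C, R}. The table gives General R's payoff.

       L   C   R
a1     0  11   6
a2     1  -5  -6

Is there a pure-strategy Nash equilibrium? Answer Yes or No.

No

Row minima: a1 → 0, a2 → -6; maximin = 0.
Column maxima: L → 1, C → 11, R → 6; minimax = 1.
0 ≠ 1, so no pure-strategy equilibrium exists.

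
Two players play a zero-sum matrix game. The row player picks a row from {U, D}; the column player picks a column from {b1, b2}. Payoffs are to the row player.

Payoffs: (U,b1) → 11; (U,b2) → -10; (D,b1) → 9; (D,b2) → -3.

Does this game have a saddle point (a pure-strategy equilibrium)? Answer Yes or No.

Row minima: U → -10, D → -3; maximin = -3.
Column maxima: b1 → 11, b2 → -3; minimax = -3.
maximin = minimax = -3, so a saddle point exists.

Yes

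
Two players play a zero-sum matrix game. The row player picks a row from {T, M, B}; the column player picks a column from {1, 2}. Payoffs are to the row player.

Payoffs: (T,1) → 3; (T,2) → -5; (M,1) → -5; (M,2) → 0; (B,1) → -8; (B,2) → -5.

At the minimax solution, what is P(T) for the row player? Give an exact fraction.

Row minima: T → -5, M → -5, B → -8; maximin = -5.
Column maxima: 1 → 3, 2 → 0; minimax = 0.
-5 ≠ 0, so there is no saddle point; optimal play is mixed.
B is strictly dominated by M, so the row player never plays it.
On the remaining 2×2 (T, M vs 1, 2):
Let the row player play T with probability p. Expected payoff against 1: 3p + (-5)(1−p) = 8p − 5; against 2: (-5)p + 0(1−p) = −5p.
Setting these equal: 8p − 5 = −5p ⇒ 13p = 5 ⇒ p = 5/13, and the value is (8)·(5/13) − 5 = -25/13.
For the column player: with q = P(1), equating T's and M's payoffs gives 8q − 5 = −5q ⇒ q = 5/13.

5/13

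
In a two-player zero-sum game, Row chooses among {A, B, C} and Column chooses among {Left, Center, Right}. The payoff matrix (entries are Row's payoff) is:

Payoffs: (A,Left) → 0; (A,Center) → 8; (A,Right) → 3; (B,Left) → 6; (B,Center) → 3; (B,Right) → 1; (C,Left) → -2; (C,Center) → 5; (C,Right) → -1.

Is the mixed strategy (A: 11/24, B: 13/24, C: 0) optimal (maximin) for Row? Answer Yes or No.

Against Left this mix gives (11/24)·0 + (13/24)·6 = 13/4.
Against Center this mix gives (11/24)·8 + (13/24)·3 = 127/24.
Against Right this mix gives (11/24)·3 + (13/24)·1 = 23/12.
Column will play Right, holding Row to 23/12. Shifting weight toward the row that does better against Right would raise this floor (the equalizing mix achieves 9/4 against both Right and Left), so the proposed strategy is not optimal.

No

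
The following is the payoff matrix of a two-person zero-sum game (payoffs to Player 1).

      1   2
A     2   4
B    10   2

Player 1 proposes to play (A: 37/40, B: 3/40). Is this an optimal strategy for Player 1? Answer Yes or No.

Against 1 this mix gives (37/40)·2 + (3/40)·10 = 13/5.
Against 2 this mix gives (37/40)·4 + (3/40)·2 = 77/20.
Player 2 will play 1, holding Player 1 to 13/5. Shifting weight toward the row that does better against 1 would raise this floor (the equalizing mix achieves 18/5 against both 1 and 2), so the proposed strategy is not optimal.

No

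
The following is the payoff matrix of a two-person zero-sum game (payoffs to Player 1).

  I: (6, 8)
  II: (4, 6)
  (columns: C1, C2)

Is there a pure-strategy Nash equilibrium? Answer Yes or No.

Row minima: I → 6, II → 4; maximin = 6.
Column maxima: C1 → 6, C2 → 8; minimax = 6.
maximin = minimax = 6, so a saddle point exists.

Yes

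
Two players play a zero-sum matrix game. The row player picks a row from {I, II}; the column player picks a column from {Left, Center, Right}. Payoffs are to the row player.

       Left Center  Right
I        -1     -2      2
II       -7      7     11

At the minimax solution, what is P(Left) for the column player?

3/5

Row minima: I → -2, II → -7; maximin = -2.
Column maxima: Left → -1, Center → 7, Right → 11; minimax = -1.
-2 ≠ -1, so there is no saddle point; optimal play is mixed.
Right is strictly dominated by Left (it gives the row player strictly more in every row), so the column player never plays it.
On the remaining 2×2 (I, II vs Left, Center):
Let the row player play I with probability p. Expected payoff against Left: (-1)p + (-7)(1−p) = 6p − 7; against Center: (-2)p + 7(1−p) = −9p + 7.
Setting these equal: 6p − 7 = −9p + 7 ⇒ 15p = 14 ⇒ p = 14/15, and the value is (6)·(14/15) − 7 = -7/5.
For the column player: with q = P(Left), equating I's and II's payoffs gives q − 2 = −14q + 7 ⇒ q = 3/5.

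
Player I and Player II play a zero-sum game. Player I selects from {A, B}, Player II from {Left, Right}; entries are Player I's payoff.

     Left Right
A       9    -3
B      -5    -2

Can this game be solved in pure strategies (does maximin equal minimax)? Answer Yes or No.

Row minima: A → -3, B → -5; maximin = -3.
Column maxima: Left → 9, Right → -2; minimax = -2.
-3 ≠ -2, so no pure-strategy equilibrium exists.

No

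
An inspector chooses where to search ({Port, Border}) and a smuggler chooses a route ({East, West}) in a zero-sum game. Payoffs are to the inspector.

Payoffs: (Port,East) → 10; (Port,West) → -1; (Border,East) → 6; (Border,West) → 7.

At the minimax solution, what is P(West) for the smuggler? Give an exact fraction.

Row minima: Port → -1, Border → 6; maximin = 6.
Column maxima: East → 10, West → 7; minimax = 7.
6 ≠ 7, so there is no saddle point; optimal play is mixed.
Let the inspector play Port with probability p. Expected payoff against East: 10p + 6(1−p) = 4p + 6; against West: (-1)p + 7(1−p) = −8p + 7.
Setting these equal: 4p + 6 = −8p + 7 ⇒ 12p = 1 ⇒ p = 1/12, and the value is (4)·(1/12) + 6 = 19/3.
For the smuggler: with q = P(East), equating Port's and Border's payoffs gives 11q − 1 = −q + 7 ⇒ q = 2/3.

1/3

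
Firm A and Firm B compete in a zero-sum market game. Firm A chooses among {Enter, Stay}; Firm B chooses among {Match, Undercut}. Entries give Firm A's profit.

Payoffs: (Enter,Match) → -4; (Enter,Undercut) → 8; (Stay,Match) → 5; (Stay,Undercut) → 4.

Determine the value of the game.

Row minima: Enter → -4, Stay → 4; maximin = 4.
Column maxima: Match → 5, Undercut → 8; minimax = 5.
4 ≠ 5, so there is no saddle point; optimal play is mixed.
Let Firm A play Enter with probability p. Expected payoff against Match: (-4)p + 5(1−p) = −9p + 5; against Undercut: 8p + 4(1−p) = 4p + 4.
Setting these equal: −9p + 5 = 4p + 4 ⇒ −13p = -1 ⇒ p = 1/13, and the value is (-9)·(1/13) + 5 = 56/13.
For Firm B: with q = P(Match), equating Enter's and Stay's payoffs gives −12q + 8 = q + 4 ⇒ q = 4/13.

56/13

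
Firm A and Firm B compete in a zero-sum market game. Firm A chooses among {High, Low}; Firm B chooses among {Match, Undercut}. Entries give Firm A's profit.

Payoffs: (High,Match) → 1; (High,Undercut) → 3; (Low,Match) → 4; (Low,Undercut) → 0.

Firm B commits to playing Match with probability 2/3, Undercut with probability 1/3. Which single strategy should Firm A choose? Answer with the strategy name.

Low

Expected payoff of High: (2/3)·1 + (1/3)·3 = 5/3.
Expected payoff of Low: (2/3)·4 + (1/3)·0 = 8/3.
The largest is 8/3, so Firm A's best response is Low.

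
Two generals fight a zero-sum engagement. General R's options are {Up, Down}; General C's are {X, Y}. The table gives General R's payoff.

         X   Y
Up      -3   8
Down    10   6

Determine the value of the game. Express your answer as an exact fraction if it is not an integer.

98/15

Row minima: Up → -3, Down → 6; maximin = 6.
Column maxima: X → 10, Y → 8; minimax = 8.
6 ≠ 8, so there is no saddle point; optimal play is mixed.
Let General R play Up with probability p. Expected payoff against X: (-3)p + 10(1−p) = −13p + 10; against Y: 8p + 6(1−p) = 2p + 6.
Setting these equal: −13p + 10 = 2p + 6 ⇒ −15p = -4 ⇒ p = 4/15, and the value is (-13)·(4/15) + 10 = 98/15.
For General C: with q = P(X), equating Up's and Down's payoffs gives −11q + 8 = 4q + 6 ⇒ q = 2/15.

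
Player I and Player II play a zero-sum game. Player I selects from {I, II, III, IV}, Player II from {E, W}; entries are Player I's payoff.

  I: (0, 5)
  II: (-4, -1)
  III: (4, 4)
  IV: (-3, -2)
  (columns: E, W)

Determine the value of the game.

Row minima: I → 0, II → -4, III → 4, IV → -3; maximin = 4.
Column maxima: E → 4, W → 5; minimax = 4.
Since maximin = minimax = 4, there is a saddle point and the value is 4.

4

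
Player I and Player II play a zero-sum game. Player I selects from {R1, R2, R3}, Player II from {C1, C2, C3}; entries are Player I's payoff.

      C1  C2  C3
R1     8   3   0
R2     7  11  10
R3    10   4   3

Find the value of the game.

79/10

Row minima: R1 → 0, R2 → 7, R3 → 3; maximin = 7.
Column maxima: C1 → 10, C2 → 11, C3 → 10; minimax = 10.
7 ≠ 10, so there is no saddle point; optimal play is mixed.
R1 is strictly dominated by R3, so Player I never plays it.
C2 is strictly dominated by C3 (it gives Player I strictly more in every row), so Player II never plays it.
On the remaining 2×2 (R2, R3 vs C1, C3):
Let Player I play R2 with probability p. Expected payoff against C1: 7p + 10(1−p) = −3p + 10; against C3: 10p + 3(1−p) = 7p + 3.
Setting these equal: −3p + 10 = 7p + 3 ⇒ −10p = -7 ⇒ p = 7/10, and the value is (-3)·(7/10) + 10 = 79/10.
For Player II: with q = P(C1), equating R2's and R3's payoffs gives −3q + 10 = 7q + 3 ⇒ q = 7/10.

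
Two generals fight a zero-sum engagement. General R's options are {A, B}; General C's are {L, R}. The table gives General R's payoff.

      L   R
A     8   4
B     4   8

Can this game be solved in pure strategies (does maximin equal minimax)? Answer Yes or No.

No

Row minima: A → 4, B → 4; maximin = 4.
Column maxima: L → 8, R → 8; minimax = 8.
4 ≠ 8, so no pure-strategy equilibrium exists.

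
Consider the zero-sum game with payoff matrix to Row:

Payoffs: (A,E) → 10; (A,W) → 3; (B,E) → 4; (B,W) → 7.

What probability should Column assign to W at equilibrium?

Row minima: A → 3, B → 4; maximin = 4.
Column maxima: E → 10, W → 7; minimax = 7.
4 ≠ 7, so there is no saddle point; optimal play is mixed.
Let Row play A with probability p. Expected payoff against E: 10p + 4(1−p) = 6p + 4; against W: 3p + 7(1−p) = −4p + 7.
Setting these equal: 6p + 4 = −4p + 7 ⇒ 10p = 3 ⇒ p = 3/10, and the value is (6)·(3/10) + 4 = 29/5.
For Column: with q = P(E), equating A's and B's payoffs gives 7q + 3 = −3q + 7 ⇒ q = 2/5.

3/5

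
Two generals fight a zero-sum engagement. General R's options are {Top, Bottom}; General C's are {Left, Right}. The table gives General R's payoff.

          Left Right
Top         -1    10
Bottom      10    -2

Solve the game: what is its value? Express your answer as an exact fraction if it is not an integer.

98/23

Row minima: Top → -1, Bottom → -2; maximin = -1.
Column maxima: Left → 10, Right → 10; minimax = 10.
-1 ≠ 10, so there is no saddle point; optimal play is mixed.
Let General R play Top with probability p. Expected payoff against Left: (-1)p + 10(1−p) = −11p + 10; against Right: 10p + (-2)(1−p) = 12p − 2.
Setting these equal: −11p + 10 = 12p − 2 ⇒ −23p = -12 ⇒ p = 12/23, and the value is (-11)·(12/23) + 10 = 98/23.
For General C: with q = P(Left), equating Top's and Bottom's payoffs gives −11q + 10 = 12q − 2 ⇒ q = 12/23.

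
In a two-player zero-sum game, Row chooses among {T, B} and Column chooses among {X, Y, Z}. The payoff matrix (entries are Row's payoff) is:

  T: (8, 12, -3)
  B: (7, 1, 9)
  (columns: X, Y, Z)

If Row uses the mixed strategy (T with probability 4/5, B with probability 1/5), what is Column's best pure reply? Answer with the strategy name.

Z

If Column plays X, Row's expected payoff is (4/5)·8 + (1/5)·7 = 39/5.
If Column plays Y, Row's expected payoff is (4/5)·12 + (1/5)·1 = 49/5.
If Column plays Z, Row's expected payoff is (4/5)·(-3) + (1/5)·9 = -3/5.
Column minimizes Row's payoff; the smallest is -3/5, so the best response is Z.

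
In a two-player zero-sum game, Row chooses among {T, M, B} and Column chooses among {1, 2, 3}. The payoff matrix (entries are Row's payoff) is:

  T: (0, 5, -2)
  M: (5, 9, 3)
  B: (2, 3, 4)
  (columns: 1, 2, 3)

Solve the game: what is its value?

Row minima: T → -2, M → 3, B → 2; maximin = 3.
Column maxima: 1 → 5, 2 → 9, 3 → 4; minimax = 4.
3 ≠ 4, so there is no saddle point; optimal play is mixed.
T is strictly dominated by M, so Row never plays it.
2 is strictly dominated by 1 (it gives Row strictly more in every row), so Column never plays it.
On the remaining 2×2 (M, B vs 1, 3):
Let Row play M with probability p. Expected payoff against 1: 5p + 2(1−p) = 3p + 2; against 3: 3p + 4(1−p) = −p + 4.
Setting these equal: 3p + 2 = −p + 4 ⇒ 4p = 2 ⇒ p = 1/2, and the value is (3)·(1/2) + 2 = 7/2.
For Column: with q = P(1), equating M's and B's payoffs gives 2q + 3 = −2q + 4 ⇒ q = 1/4.

7/2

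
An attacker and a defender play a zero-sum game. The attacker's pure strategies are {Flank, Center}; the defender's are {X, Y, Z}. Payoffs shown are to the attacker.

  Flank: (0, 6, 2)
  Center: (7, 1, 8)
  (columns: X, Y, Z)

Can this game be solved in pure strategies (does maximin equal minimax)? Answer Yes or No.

Row minima: Flank → 0, Center → 1; maximin = 1.
Column maxima: X → 7, Y → 6, Z → 8; minimax = 6.
1 ≠ 6, so no pure-strategy equilibrium exists.

No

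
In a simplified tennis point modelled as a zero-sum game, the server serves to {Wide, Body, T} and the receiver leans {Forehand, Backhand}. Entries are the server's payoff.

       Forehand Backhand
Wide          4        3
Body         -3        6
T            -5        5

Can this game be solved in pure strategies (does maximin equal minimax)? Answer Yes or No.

No

Row minima: Wide → 3, Body → -3, T → -5; maximin = 3.
Column maxima: Forehand → 4, Backhand → 6; minimax = 4.
3 ≠ 4, so no pure-strategy equilibrium exists.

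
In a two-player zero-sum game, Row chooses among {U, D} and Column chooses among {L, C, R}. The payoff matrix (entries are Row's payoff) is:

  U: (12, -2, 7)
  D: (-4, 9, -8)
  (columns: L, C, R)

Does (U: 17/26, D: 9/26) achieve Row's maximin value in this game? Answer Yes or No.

Yes

Against L this mix gives (17/26)·12 + (9/26)·(-4) = 84/13.
Against C this mix gives (17/26)·(-2) + (9/26)·9 = 47/26.
Against R this mix gives (17/26)·7 + (9/26)·(-8) = 47/26.
All of Column's active replies (C, R) yield 47/26, and no column does worse for Row. The mix makes Column indifferent and guarantees 47/26, so it is optimal.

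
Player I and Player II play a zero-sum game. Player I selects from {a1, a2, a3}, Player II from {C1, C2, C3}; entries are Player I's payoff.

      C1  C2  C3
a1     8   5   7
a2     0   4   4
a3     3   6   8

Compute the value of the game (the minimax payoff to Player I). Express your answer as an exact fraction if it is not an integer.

11/2

Row minima: a1 → 5, a2 → 0, a3 → 3; maximin = 5.
Column maxima: C1 → 8, C2 → 6, C3 → 8; minimax = 6.
5 ≠ 6, so there is no saddle point; optimal play is mixed.
a2 is strictly dominated by a1, so Player I never plays it.
With a2 eliminated, C3 is strictly dominated by C2 (it gives Player I strictly more in every remaining row), so Player II never plays it.
On the remaining 2×2 (a1, a3 vs C1, C2):
Let Player I play a1 with probability p. Expected payoff against C1: 8p + 3(1−p) = 5p + 3; against C2: 5p + 6(1−p) = −p + 6.
Setting these equal: 5p + 3 = −p + 6 ⇒ 6p = 3 ⇒ p = 1/2, and the value is (5)·(1/2) + 3 = 11/2.
For Player II: with q = P(C1), equating a1's and a3's payoffs gives 3q + 5 = −3q + 6 ⇒ q = 1/6.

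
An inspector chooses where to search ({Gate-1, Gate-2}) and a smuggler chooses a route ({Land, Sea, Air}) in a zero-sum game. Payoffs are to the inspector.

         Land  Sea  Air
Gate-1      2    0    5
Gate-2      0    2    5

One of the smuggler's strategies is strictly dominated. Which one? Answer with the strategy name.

Land holds the inspector's payoff strictly below Air in every row: 2 < 5, 0 < 5.
So Air is strictly dominated for the smuggler.

Air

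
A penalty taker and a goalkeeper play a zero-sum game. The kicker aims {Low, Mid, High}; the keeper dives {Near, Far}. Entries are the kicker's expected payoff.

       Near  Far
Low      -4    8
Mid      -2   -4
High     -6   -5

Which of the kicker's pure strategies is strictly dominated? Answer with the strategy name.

Low gives a strictly higher payoff than High against every column: -4 > -6, 8 > -5.
So High is strictly dominated and the kicker never plays it.

High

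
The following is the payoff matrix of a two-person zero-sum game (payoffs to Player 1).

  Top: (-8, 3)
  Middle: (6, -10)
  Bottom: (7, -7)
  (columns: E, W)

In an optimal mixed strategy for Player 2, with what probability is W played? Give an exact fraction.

3/5

Row minima: Top → -8, Middle → -10, Bottom → -7; maximin = -7.
Column maxima: E → 7, W → 3; minimax = 3.
-7 ≠ 3, so there is no saddle point; optimal play is mixed.
Middle is strictly dominated by Bottom, so Player 1 never plays it.
On the remaining 2×2 (Top, Bottom vs E, W):
Let Player 1 play Top with probability p. Expected payoff against E: (-8)p + 7(1−p) = −15p + 7; against W: 3p + (-7)(1−p) = 10p − 7.
Setting these equal: −15p + 7 = 10p − 7 ⇒ −25p = -14 ⇒ p = 14/25, and the value is (-15)·(14/25) + 7 = -7/5.
For Player 2: with q = P(E), equating Top's and Bottom's payoffs gives −11q + 3 = 14q − 7 ⇒ q = 2/5.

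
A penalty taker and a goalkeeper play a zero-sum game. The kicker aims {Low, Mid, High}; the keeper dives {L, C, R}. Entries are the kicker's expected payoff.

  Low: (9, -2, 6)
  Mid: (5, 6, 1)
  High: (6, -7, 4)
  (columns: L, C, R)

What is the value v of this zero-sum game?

38/13

Row minima: Low → -2, Mid → 1, High → -7; maximin = 1.
Column maxima: L → 9, C → 6, R → 6; minimax = 6.
1 ≠ 6, so there is no saddle point; optimal play is mixed.
High is strictly dominated by Low, so the kicker never plays it.
L is strictly dominated by R (it gives the kicker strictly more in every row), so the keeper never plays it.
On the remaining 2×2 (Low, Mid vs C, R):
Let the kicker play Low with probability p. Expected payoff against C: (-2)p + 6(1−p) = −8p + 6; against R: 6p + 1(1−p) = 5p + 1.
Setting these equal: −8p + 6 = 5p + 1 ⇒ −13p = -5 ⇒ p = 5/13, and the value is (-8)·(5/13) + 6 = 38/13.
For the keeper: with q = P(C), equating Low's and Mid's payoffs gives −8q + 6 = 5q + 1 ⇒ q = 5/13.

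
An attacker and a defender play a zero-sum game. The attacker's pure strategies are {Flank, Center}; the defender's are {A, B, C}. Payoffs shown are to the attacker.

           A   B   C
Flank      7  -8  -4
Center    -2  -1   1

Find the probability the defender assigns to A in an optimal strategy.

Row minima: Flank → -8, Center → -2; maximin = -2.
Column maxima: A → 7, B → -1, C → 1; minimax = -1.
-2 ≠ -1, so there is no saddle point; optimal play is mixed.
C is strictly dominated by B (it gives the attacker strictly more in every row), so the defender never plays it.
On the remaining 2×2 (Flank, Center vs A, B):
Let the attacker play Flank with probability p. Expected payoff against A: 7p + (-2)(1−p) = 9p − 2; against B: (-8)p + (-1)(1−p) = −7p − 1.
Setting these equal: 9p − 2 = −7p − 1 ⇒ 16p = 1 ⇒ p = 1/16, and the value is (9)·(1/16) − 2 = -23/16.
For the defender: with q = P(A), equating Flank's and Center's payoffs gives 15q − 8 = −q − 1 ⇒ q = 7/16.

7/16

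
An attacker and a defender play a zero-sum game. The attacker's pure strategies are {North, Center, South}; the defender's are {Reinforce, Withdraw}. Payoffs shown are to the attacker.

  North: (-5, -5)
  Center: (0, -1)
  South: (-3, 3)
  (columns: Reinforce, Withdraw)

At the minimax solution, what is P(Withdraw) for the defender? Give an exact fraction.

Row minima: North → -5, Center → -1, South → -3; maximin = -1.
Column maxima: Reinforce → 0, Withdraw → 3; minimax = 0.
-1 ≠ 0, so there is no saddle point; optimal play is mixed.
North is strictly dominated by Center, so the attacker never plays it.
On the remaining 2×2 (Center, South vs Reinforce, Withdraw):
Let the attacker play Center with probability p. Expected payoff against Reinforce: 0p + (-3)(1−p) = 3p − 3; against Withdraw: (-1)p + 3(1−p) = −4p + 3.
Setting these equal: 3p − 3 = −4p + 3 ⇒ 7p = 6 ⇒ p = 6/7, and the value is (3)·(6/7) − 3 = -3/7.
For the defender: with q = P(Reinforce), equating Center's and South's payoffs gives q − 1 = −6q + 3 ⇒ q = 4/7.

3/7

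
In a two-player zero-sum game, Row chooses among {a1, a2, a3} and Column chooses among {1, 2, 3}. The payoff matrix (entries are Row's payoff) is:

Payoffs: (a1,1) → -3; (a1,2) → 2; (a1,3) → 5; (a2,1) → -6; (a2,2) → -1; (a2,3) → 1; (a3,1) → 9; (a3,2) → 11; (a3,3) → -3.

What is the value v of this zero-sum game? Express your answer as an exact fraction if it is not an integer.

9/5

Row minima: a1 → -3, a2 → -6, a3 → -3; maximin = -3.
Column maxima: 1 → 9, 2 → 11, 3 → 5; minimax = 5.
-3 ≠ 5, so there is no saddle point; optimal play is mixed.
a2 is strictly dominated by a1, so Row never plays it.
2 is strictly dominated by 1 (it gives Row strictly more in every row), so Column never plays it.
On the remaining 2×2 (a1, a3 vs 1, 3):
Let Row play a1 with probability p. Expected payoff against 1: (-3)p + 9(1−p) = −12p + 9; against 3: 5p + (-3)(1−p) = 8p − 3.
Setting these equal: −12p + 9 = 8p − 3 ⇒ −20p = -12 ⇒ p = 3/5, and the value is (-12)·(3/5) + 9 = 9/5.
For Column: with q = P(1), equating a1's and a3's payoffs gives −8q + 5 = 12q − 3 ⇒ q = 2/5.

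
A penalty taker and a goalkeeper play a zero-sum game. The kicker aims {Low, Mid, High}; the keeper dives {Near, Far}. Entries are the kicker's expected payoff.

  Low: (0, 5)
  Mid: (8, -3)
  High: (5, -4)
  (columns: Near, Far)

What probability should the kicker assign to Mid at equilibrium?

Row minima: Low → 0, Mid → -3, High → -4; maximin = 0.
Column maxima: Near → 8, Far → 5; minimax = 5.
0 ≠ 5, so there is no saddle point; optimal play is mixed.
High is strictly dominated by Mid, so the kicker never plays it.
On the remaining 2×2 (Low, Mid vs Near, Far):
Let the kicker play Low with probability p. Expected payoff against Near: 0p + 8(1−p) = −8p + 8; against Far: 5p + (-3)(1−p) = 8p − 3.
Setting these equal: −8p + 8 = 8p − 3 ⇒ −16p = -11 ⇒ p = 11/16, and the value is (-8)·(11/16) + 8 = 5/2.
For the keeper: with q = P(Near), equating Low's and Mid's payoffs gives −5q + 5 = 11q − 3 ⇒ q = 1/2.

5/16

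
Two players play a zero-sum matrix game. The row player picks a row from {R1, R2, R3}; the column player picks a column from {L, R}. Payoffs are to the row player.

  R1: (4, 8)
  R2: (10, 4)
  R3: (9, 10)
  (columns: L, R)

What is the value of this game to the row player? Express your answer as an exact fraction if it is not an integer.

64/7

Row minima: R1 → 4, R2 → 4, R3 → 9; maximin = 9.
Column maxima: L → 10, R → 10; minimax = 10.
9 ≠ 10, so there is no saddle point; optimal play is mixed.
R1 is strictly dominated by R3, so the row player never plays it.
On the remaining 2×2 (R2, R3 vs L, R):
Let the row player play R2 with probability p. Expected payoff against L: 10p + 9(1−p) = p + 9; against R: 4p + 10(1−p) = −6p + 10.
Setting these equal: p + 9 = −6p + 10 ⇒ 7p = 1 ⇒ p = 1/7, and the value is (1)·(1/7) + 9 = 64/7.
For the column player: with q = P(L), equating R2's and R3's payoffs gives 6q + 4 = −q + 10 ⇒ q = 6/7.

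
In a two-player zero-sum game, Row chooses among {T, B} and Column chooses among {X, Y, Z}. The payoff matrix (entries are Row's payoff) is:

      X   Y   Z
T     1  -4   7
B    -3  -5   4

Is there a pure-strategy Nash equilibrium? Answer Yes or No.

Yes

Row minima: T → -4, B → -5; maximin = -4.
Column maxima: X → 1, Y → -4, Z → 7; minimax = -4.
maximin = minimax = -4, so a saddle point exists.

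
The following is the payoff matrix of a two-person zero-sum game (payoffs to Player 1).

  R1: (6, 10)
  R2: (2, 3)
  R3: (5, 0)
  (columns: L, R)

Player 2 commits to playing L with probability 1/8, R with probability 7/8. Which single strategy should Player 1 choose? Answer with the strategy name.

Expected payoff of R1: (1/8)·6 + (7/8)·10 = 19/2.
Expected payoff of R2: (1/8)·2 + (7/8)·3 = 23/8.
Expected payoff of R3: (1/8)·5 + (7/8)·0 = 5/8.
The largest is 19/2, so Player 1's best response is R1.

R1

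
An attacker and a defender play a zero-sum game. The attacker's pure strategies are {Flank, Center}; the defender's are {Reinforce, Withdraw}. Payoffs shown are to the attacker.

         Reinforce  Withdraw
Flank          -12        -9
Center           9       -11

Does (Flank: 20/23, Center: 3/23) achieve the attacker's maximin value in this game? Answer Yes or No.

Against Reinforce this mix gives (20/23)·(-12) + (3/23)·9 = -213/23.
Against Withdraw this mix gives (20/23)·(-9) + (3/23)·(-11) = -213/23.
All of the defender's active replies (Reinforce, Withdraw) yield -213/23, and no column does worse for the attacker. The mix makes the defender indifferent and guarantees -213/23, so it is optimal.

Yes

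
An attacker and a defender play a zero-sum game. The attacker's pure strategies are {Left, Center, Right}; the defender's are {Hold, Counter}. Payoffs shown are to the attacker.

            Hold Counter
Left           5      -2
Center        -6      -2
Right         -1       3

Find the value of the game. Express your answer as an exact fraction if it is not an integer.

13/11

Row minima: Left → -2, Center → -6, Right → -1; maximin = -1.
Column maxima: Hold → 5, Counter → 3; minimax = 3.
-1 ≠ 3, so there is no saddle point; optimal play is mixed.
Center is strictly dominated by Right, so the attacker never plays it.
On the remaining 2×2 (Left, Right vs Hold, Counter):
Let the attacker play Left with probability p. Expected payoff against Hold: 5p + (-1)(1−p) = 6p − 1; against Counter: (-2)p + 3(1−p) = −5p + 3.
Setting these equal: 6p − 1 = −5p + 3 ⇒ 11p = 4 ⇒ p = 4/11, and the value is (6)·(4/11) − 1 = 13/11.
For the defender: with q = P(Hold), equating Left's and Right's payoffs gives 7q − 2 = −4q + 3 ⇒ q = 5/11.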